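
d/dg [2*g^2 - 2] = 4*g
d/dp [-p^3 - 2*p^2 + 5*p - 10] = -3*p^2 - 4*p + 5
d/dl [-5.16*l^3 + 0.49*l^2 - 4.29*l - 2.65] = -15.48*l^2 + 0.98*l - 4.29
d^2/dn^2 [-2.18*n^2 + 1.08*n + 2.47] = -4.36000000000000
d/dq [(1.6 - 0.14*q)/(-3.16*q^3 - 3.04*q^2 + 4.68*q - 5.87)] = (-0.8848*q^3 + 14.7424*q^2 + 9.728*q - 6.6662)/(9.9856*q^6 + 19.2128*q^5 - 20.336*q^4 + 8.64400000000001*q^3 + 57.592*q^2 - 54.9432*q + 34.4569)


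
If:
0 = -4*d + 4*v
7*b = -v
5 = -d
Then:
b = 5/7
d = -5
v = -5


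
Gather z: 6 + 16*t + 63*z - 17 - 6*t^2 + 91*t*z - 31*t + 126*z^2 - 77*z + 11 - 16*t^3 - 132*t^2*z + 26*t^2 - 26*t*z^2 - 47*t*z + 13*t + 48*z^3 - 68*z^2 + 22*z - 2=-16*t^3 + 20*t^2 - 2*t + 48*z^3 + z^2*(58 - 26*t) + z*(-132*t^2 + 44*t + 8) - 2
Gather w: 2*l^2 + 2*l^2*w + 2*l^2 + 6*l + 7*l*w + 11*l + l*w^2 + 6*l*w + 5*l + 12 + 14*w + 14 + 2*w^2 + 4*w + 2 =4*l^2 + 22*l + w^2*(l + 2) + w*(2*l^2 + 13*l + 18) + 28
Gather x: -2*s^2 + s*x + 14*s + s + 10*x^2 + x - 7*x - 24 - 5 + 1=-2*s^2 + 15*s + 10*x^2 + x*(s - 6) - 28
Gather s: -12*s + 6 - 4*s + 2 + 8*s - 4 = 4 - 8*s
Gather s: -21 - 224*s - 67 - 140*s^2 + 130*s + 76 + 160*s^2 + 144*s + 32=20*s^2 + 50*s + 20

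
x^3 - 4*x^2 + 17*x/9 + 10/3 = (x - 3)*(x - 5/3)*(x + 2/3)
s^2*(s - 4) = s^3 - 4*s^2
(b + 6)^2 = b^2 + 12*b + 36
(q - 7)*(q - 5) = q^2 - 12*q + 35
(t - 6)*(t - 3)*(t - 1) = t^3 - 10*t^2 + 27*t - 18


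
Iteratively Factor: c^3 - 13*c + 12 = (c + 4)*(c^2 - 4*c + 3) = (c - 1)*(c + 4)*(c - 3)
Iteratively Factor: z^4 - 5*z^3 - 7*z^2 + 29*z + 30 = (z - 5)*(z^3 - 7*z - 6) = (z - 5)*(z + 1)*(z^2 - z - 6) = (z - 5)*(z - 3)*(z + 1)*(z + 2)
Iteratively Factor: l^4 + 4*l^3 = (l + 4)*(l^3) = l*(l + 4)*(l^2) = l^2*(l + 4)*(l)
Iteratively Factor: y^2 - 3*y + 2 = (y - 1)*(y - 2)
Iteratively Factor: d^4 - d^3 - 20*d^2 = (d - 5)*(d^3 + 4*d^2) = d*(d - 5)*(d^2 + 4*d) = d*(d - 5)*(d + 4)*(d)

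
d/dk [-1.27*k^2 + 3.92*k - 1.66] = 3.92 - 2.54*k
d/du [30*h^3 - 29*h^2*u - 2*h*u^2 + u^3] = -29*h^2 - 4*h*u + 3*u^2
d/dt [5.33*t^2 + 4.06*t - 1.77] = 10.66*t + 4.06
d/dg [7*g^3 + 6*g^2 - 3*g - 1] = 21*g^2 + 12*g - 3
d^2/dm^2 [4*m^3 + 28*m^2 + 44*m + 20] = 24*m + 56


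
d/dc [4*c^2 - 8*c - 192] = 8*c - 8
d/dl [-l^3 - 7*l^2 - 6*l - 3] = -3*l^2 - 14*l - 6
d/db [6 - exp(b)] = -exp(b)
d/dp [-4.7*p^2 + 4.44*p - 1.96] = 4.44 - 9.4*p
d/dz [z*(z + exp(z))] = z*(exp(z) + 1) + z + exp(z)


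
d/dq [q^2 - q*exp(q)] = -q*exp(q) + 2*q - exp(q)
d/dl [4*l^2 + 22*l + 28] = 8*l + 22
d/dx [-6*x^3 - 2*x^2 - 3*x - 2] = -18*x^2 - 4*x - 3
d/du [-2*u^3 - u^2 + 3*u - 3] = -6*u^2 - 2*u + 3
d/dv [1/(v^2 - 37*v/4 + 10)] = 4*(37 - 8*v)/(4*v^2 - 37*v + 40)^2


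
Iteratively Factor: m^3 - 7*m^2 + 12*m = (m)*(m^2 - 7*m + 12) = m*(m - 3)*(m - 4)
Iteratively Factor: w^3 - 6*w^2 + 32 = (w - 4)*(w^2 - 2*w - 8) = (w - 4)^2*(w + 2)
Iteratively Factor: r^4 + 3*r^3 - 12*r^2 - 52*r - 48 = (r + 2)*(r^3 + r^2 - 14*r - 24) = (r + 2)*(r + 3)*(r^2 - 2*r - 8) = (r + 2)^2*(r + 3)*(r - 4)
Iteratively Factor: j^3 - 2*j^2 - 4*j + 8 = (j - 2)*(j^2 - 4) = (j - 2)*(j + 2)*(j - 2)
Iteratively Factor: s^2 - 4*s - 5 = (s + 1)*(s - 5)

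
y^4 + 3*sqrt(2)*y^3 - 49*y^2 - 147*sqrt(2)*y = y*(y - 7)*(y + 7)*(y + 3*sqrt(2))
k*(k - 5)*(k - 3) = k^3 - 8*k^2 + 15*k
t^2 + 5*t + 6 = (t + 2)*(t + 3)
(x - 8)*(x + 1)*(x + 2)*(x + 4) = x^4 - x^3 - 42*x^2 - 104*x - 64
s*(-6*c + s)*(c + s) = -6*c^2*s - 5*c*s^2 + s^3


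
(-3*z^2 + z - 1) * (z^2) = -3*z^4 + z^3 - z^2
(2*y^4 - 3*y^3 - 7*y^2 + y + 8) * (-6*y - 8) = -12*y^5 + 2*y^4 + 66*y^3 + 50*y^2 - 56*y - 64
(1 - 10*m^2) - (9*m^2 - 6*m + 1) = -19*m^2 + 6*m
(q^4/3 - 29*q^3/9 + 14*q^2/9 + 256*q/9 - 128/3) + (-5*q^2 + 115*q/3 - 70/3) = q^4/3 - 29*q^3/9 - 31*q^2/9 + 601*q/9 - 66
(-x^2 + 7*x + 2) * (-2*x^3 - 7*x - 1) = 2*x^5 - 14*x^4 + 3*x^3 - 48*x^2 - 21*x - 2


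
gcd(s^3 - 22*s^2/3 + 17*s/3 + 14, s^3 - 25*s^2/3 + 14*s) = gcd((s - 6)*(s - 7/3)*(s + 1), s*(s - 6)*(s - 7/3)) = s^2 - 25*s/3 + 14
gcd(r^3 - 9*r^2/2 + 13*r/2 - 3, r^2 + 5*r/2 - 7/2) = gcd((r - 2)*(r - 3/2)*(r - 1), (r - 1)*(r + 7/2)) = r - 1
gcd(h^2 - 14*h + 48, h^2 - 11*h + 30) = h - 6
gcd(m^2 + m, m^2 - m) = m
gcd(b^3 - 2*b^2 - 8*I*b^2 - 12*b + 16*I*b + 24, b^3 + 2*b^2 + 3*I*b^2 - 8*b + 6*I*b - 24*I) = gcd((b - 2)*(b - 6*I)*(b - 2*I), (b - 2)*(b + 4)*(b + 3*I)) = b - 2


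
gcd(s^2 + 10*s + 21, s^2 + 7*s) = s + 7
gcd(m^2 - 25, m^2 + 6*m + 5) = m + 5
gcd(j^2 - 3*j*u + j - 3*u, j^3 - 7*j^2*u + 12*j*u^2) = -j + 3*u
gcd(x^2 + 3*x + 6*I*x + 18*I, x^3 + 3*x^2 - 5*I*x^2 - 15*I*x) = x + 3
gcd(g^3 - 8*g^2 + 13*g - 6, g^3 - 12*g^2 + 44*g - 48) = g - 6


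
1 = 1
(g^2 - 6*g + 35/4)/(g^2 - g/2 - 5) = (g - 7/2)/(g + 2)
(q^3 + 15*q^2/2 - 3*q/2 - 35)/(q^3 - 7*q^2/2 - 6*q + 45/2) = (q^2 + 5*q - 14)/(q^2 - 6*q + 9)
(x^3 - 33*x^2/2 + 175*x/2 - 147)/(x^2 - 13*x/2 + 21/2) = (x^2 - 13*x + 42)/(x - 3)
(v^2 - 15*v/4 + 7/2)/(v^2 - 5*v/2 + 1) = (4*v - 7)/(2*(2*v - 1))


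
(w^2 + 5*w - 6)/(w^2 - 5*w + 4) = (w + 6)/(w - 4)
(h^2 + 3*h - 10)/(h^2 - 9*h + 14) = (h + 5)/(h - 7)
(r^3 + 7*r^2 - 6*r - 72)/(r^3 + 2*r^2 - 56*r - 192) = (r - 3)/(r - 8)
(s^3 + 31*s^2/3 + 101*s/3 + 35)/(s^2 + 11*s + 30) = (s^2 + 16*s/3 + 7)/(s + 6)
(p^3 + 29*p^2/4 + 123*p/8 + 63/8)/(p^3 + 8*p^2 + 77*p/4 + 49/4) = (4*p^2 + 15*p + 9)/(2*(2*p^2 + 9*p + 7))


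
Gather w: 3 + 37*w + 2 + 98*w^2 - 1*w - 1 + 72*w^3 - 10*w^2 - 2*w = 72*w^3 + 88*w^2 + 34*w + 4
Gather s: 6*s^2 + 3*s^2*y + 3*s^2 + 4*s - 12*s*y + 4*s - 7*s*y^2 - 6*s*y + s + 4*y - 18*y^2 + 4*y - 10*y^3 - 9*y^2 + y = s^2*(3*y + 9) + s*(-7*y^2 - 18*y + 9) - 10*y^3 - 27*y^2 + 9*y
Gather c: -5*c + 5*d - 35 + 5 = -5*c + 5*d - 30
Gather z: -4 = -4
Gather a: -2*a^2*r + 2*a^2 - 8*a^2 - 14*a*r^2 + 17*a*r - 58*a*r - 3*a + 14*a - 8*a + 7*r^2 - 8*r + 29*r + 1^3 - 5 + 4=a^2*(-2*r - 6) + a*(-14*r^2 - 41*r + 3) + 7*r^2 + 21*r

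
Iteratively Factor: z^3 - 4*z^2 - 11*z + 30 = (z + 3)*(z^2 - 7*z + 10) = (z - 5)*(z + 3)*(z - 2)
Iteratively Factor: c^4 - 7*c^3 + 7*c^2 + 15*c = (c - 5)*(c^3 - 2*c^2 - 3*c) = (c - 5)*(c - 3)*(c^2 + c) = c*(c - 5)*(c - 3)*(c + 1)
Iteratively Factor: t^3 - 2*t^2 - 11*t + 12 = (t + 3)*(t^2 - 5*t + 4) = (t - 4)*(t + 3)*(t - 1)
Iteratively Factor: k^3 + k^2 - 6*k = (k)*(k^2 + k - 6) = k*(k + 3)*(k - 2)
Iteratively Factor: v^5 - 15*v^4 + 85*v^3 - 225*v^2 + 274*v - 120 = (v - 5)*(v^4 - 10*v^3 + 35*v^2 - 50*v + 24) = (v - 5)*(v - 1)*(v^3 - 9*v^2 + 26*v - 24) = (v - 5)*(v - 2)*(v - 1)*(v^2 - 7*v + 12) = (v - 5)*(v - 3)*(v - 2)*(v - 1)*(v - 4)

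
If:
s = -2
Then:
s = -2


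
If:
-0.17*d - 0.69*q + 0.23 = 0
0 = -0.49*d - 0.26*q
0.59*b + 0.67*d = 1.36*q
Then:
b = 1.11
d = -0.20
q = 0.38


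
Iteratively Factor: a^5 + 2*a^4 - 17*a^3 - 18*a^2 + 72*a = (a + 4)*(a^4 - 2*a^3 - 9*a^2 + 18*a) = a*(a + 4)*(a^3 - 2*a^2 - 9*a + 18) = a*(a + 3)*(a + 4)*(a^2 - 5*a + 6) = a*(a - 2)*(a + 3)*(a + 4)*(a - 3)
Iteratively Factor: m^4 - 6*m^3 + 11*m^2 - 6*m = (m - 3)*(m^3 - 3*m^2 + 2*m) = (m - 3)*(m - 1)*(m^2 - 2*m) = m*(m - 3)*(m - 1)*(m - 2)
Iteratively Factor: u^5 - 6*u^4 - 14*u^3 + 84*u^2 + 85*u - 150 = (u - 1)*(u^4 - 5*u^3 - 19*u^2 + 65*u + 150) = (u - 5)*(u - 1)*(u^3 - 19*u - 30) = (u - 5)*(u - 1)*(u + 2)*(u^2 - 2*u - 15) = (u - 5)*(u - 1)*(u + 2)*(u + 3)*(u - 5)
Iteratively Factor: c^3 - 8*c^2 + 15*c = (c)*(c^2 - 8*c + 15) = c*(c - 5)*(c - 3)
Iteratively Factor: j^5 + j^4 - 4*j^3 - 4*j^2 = (j)*(j^4 + j^3 - 4*j^2 - 4*j) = j^2*(j^3 + j^2 - 4*j - 4) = j^2*(j - 2)*(j^2 + 3*j + 2) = j^2*(j - 2)*(j + 1)*(j + 2)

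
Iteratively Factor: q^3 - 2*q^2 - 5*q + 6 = (q - 1)*(q^2 - q - 6) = (q - 1)*(q + 2)*(q - 3)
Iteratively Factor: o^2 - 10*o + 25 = (o - 5)*(o - 5)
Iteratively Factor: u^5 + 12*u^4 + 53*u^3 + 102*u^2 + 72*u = (u + 4)*(u^4 + 8*u^3 + 21*u^2 + 18*u) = (u + 2)*(u + 4)*(u^3 + 6*u^2 + 9*u) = u*(u + 2)*(u + 4)*(u^2 + 6*u + 9) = u*(u + 2)*(u + 3)*(u + 4)*(u + 3)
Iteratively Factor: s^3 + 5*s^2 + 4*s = (s + 4)*(s^2 + s) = s*(s + 4)*(s + 1)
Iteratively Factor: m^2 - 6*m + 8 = (m - 2)*(m - 4)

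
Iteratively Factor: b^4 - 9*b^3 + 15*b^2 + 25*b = (b - 5)*(b^3 - 4*b^2 - 5*b) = (b - 5)*(b + 1)*(b^2 - 5*b) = (b - 5)^2*(b + 1)*(b)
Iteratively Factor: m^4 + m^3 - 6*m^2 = (m)*(m^3 + m^2 - 6*m) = m*(m - 2)*(m^2 + 3*m) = m^2*(m - 2)*(m + 3)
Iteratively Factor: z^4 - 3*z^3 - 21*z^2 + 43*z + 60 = (z + 1)*(z^3 - 4*z^2 - 17*z + 60) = (z + 1)*(z + 4)*(z^2 - 8*z + 15) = (z - 5)*(z + 1)*(z + 4)*(z - 3)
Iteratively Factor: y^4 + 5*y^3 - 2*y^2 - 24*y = (y - 2)*(y^3 + 7*y^2 + 12*y) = (y - 2)*(y + 3)*(y^2 + 4*y) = (y - 2)*(y + 3)*(y + 4)*(y)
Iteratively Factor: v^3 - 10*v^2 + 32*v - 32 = (v - 4)*(v^2 - 6*v + 8) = (v - 4)*(v - 2)*(v - 4)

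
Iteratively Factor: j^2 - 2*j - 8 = (j + 2)*(j - 4)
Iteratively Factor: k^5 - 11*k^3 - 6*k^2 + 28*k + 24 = (k - 3)*(k^4 + 3*k^3 - 2*k^2 - 12*k - 8) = (k - 3)*(k - 2)*(k^3 + 5*k^2 + 8*k + 4) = (k - 3)*(k - 2)*(k + 1)*(k^2 + 4*k + 4) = (k - 3)*(k - 2)*(k + 1)*(k + 2)*(k + 2)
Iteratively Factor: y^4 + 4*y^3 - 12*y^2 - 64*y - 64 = (y - 4)*(y^3 + 8*y^2 + 20*y + 16) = (y - 4)*(y + 4)*(y^2 + 4*y + 4) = (y - 4)*(y + 2)*(y + 4)*(y + 2)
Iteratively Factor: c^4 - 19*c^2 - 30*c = (c + 2)*(c^3 - 2*c^2 - 15*c) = (c + 2)*(c + 3)*(c^2 - 5*c) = c*(c + 2)*(c + 3)*(c - 5)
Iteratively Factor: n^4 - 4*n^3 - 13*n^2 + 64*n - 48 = (n - 4)*(n^3 - 13*n + 12) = (n - 4)*(n - 3)*(n^2 + 3*n - 4) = (n - 4)*(n - 3)*(n - 1)*(n + 4)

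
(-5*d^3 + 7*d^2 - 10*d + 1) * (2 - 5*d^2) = 25*d^5 - 35*d^4 + 40*d^3 + 9*d^2 - 20*d + 2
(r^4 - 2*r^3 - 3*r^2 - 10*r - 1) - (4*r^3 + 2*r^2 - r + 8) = r^4 - 6*r^3 - 5*r^2 - 9*r - 9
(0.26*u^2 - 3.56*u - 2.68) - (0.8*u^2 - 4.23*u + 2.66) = -0.54*u^2 + 0.67*u - 5.34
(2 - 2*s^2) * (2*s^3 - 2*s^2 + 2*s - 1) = -4*s^5 + 4*s^4 - 2*s^2 + 4*s - 2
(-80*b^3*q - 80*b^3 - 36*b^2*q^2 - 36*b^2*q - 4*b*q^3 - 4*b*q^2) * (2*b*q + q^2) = -160*b^4*q^2 - 160*b^4*q - 152*b^3*q^3 - 152*b^3*q^2 - 44*b^2*q^4 - 44*b^2*q^3 - 4*b*q^5 - 4*b*q^4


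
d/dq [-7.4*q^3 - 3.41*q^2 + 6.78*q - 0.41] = -22.2*q^2 - 6.82*q + 6.78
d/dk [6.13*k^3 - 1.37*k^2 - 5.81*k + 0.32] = 18.39*k^2 - 2.74*k - 5.81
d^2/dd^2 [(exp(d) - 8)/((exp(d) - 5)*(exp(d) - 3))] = (exp(4*d) - 24*exp(3*d) + 102*exp(2*d) + 88*exp(d) - 735)*exp(d)/(exp(6*d) - 24*exp(5*d) + 237*exp(4*d) - 1232*exp(3*d) + 3555*exp(2*d) - 5400*exp(d) + 3375)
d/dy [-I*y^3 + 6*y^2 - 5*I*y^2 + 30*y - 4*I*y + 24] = -3*I*y^2 + y*(12 - 10*I) + 30 - 4*I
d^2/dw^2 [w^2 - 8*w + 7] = 2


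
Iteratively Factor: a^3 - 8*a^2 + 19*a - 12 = (a - 3)*(a^2 - 5*a + 4) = (a - 3)*(a - 1)*(a - 4)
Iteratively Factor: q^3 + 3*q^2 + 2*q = (q)*(q^2 + 3*q + 2) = q*(q + 1)*(q + 2)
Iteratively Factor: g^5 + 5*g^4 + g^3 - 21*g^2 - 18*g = (g)*(g^4 + 5*g^3 + g^2 - 21*g - 18) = g*(g - 2)*(g^3 + 7*g^2 + 15*g + 9) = g*(g - 2)*(g + 3)*(g^2 + 4*g + 3) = g*(g - 2)*(g + 3)^2*(g + 1)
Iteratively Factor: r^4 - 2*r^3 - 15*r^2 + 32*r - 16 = (r + 4)*(r^3 - 6*r^2 + 9*r - 4) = (r - 1)*(r + 4)*(r^2 - 5*r + 4) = (r - 1)^2*(r + 4)*(r - 4)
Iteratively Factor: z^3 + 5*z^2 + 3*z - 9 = (z - 1)*(z^2 + 6*z + 9) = (z - 1)*(z + 3)*(z + 3)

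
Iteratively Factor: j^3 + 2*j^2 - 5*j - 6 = (j - 2)*(j^2 + 4*j + 3) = (j - 2)*(j + 3)*(j + 1)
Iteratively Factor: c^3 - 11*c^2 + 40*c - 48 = (c - 4)*(c^2 - 7*c + 12) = (c - 4)^2*(c - 3)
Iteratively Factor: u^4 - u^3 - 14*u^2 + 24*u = (u - 2)*(u^3 + u^2 - 12*u) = (u - 2)*(u + 4)*(u^2 - 3*u) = u*(u - 2)*(u + 4)*(u - 3)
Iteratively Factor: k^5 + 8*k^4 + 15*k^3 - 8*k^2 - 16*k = (k + 1)*(k^4 + 7*k^3 + 8*k^2 - 16*k) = (k - 1)*(k + 1)*(k^3 + 8*k^2 + 16*k) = (k - 1)*(k + 1)*(k + 4)*(k^2 + 4*k) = (k - 1)*(k + 1)*(k + 4)^2*(k)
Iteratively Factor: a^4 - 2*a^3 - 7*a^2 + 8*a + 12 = (a - 2)*(a^3 - 7*a - 6) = (a - 2)*(a + 1)*(a^2 - a - 6) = (a - 2)*(a + 1)*(a + 2)*(a - 3)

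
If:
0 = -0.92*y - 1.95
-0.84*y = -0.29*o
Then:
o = -6.14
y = -2.12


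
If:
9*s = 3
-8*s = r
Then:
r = -8/3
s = 1/3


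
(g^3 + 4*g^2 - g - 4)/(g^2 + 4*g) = g - 1/g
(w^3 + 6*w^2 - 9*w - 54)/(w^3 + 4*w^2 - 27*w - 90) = (w - 3)/(w - 5)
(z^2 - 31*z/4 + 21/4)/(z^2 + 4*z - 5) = (4*z^2 - 31*z + 21)/(4*(z^2 + 4*z - 5))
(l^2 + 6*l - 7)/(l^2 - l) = (l + 7)/l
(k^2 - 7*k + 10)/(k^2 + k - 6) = (k - 5)/(k + 3)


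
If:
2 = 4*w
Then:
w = 1/2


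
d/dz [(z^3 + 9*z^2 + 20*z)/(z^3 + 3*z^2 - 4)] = 2*(-3*z^3 - 14*z^2 - 8*z - 20)/(z^5 + 4*z^4 + z^3 - 10*z^2 - 4*z + 8)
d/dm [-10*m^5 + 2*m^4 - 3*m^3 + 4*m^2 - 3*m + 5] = -50*m^4 + 8*m^3 - 9*m^2 + 8*m - 3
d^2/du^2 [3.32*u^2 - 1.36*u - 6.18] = 6.64000000000000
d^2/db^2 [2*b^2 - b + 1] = 4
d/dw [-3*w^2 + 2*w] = 2 - 6*w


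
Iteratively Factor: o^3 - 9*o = (o)*(o^2 - 9) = o*(o - 3)*(o + 3)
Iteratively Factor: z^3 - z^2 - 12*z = (z + 3)*(z^2 - 4*z) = (z - 4)*(z + 3)*(z)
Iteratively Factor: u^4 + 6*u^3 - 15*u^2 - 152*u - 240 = (u + 4)*(u^3 + 2*u^2 - 23*u - 60) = (u + 3)*(u + 4)*(u^2 - u - 20) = (u + 3)*(u + 4)^2*(u - 5)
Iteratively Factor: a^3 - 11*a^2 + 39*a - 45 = (a - 3)*(a^2 - 8*a + 15) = (a - 3)^2*(a - 5)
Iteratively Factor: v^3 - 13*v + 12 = (v - 3)*(v^2 + 3*v - 4) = (v - 3)*(v + 4)*(v - 1)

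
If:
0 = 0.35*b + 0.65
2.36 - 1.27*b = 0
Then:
No Solution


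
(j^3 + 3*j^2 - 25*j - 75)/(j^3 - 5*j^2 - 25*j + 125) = (j + 3)/(j - 5)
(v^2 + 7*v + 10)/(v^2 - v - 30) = (v + 2)/(v - 6)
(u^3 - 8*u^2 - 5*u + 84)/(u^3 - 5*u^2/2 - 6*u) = 2*(u^2 - 4*u - 21)/(u*(2*u + 3))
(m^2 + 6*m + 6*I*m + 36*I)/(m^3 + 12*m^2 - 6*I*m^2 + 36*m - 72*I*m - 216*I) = (m + 6*I)/(m^2 + 6*m*(1 - I) - 36*I)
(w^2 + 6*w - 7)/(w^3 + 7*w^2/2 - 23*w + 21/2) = 2*(w - 1)/(2*w^2 - 7*w + 3)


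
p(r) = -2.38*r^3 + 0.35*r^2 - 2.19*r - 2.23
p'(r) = -7.14*r^2 + 0.7*r - 2.19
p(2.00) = -24.25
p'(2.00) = -29.35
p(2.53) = -44.07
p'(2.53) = -46.12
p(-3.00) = 71.75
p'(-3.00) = -68.55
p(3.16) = -80.76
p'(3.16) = -71.28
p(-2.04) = 23.90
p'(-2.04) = -33.33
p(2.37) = -37.14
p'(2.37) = -40.64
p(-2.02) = 23.24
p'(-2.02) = -32.74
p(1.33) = -10.12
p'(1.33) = -13.89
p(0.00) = -2.23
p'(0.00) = -2.19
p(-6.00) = 537.59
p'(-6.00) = -263.43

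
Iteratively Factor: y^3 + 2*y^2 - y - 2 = (y + 2)*(y^2 - 1) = (y + 1)*(y + 2)*(y - 1)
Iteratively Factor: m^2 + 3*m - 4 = (m + 4)*(m - 1)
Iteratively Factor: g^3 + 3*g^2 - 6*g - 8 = (g + 1)*(g^2 + 2*g - 8) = (g - 2)*(g + 1)*(g + 4)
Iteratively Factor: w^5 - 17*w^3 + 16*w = (w + 4)*(w^4 - 4*w^3 - w^2 + 4*w) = (w + 1)*(w + 4)*(w^3 - 5*w^2 + 4*w) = (w - 1)*(w + 1)*(w + 4)*(w^2 - 4*w) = (w - 4)*(w - 1)*(w + 1)*(w + 4)*(w)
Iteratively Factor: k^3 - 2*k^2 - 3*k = (k + 1)*(k^2 - 3*k) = (k - 3)*(k + 1)*(k)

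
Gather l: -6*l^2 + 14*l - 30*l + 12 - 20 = -6*l^2 - 16*l - 8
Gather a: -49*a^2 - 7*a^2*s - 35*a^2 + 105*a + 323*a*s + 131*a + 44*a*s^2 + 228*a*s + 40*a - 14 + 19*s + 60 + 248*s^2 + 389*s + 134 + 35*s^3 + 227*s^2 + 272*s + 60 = a^2*(-7*s - 84) + a*(44*s^2 + 551*s + 276) + 35*s^3 + 475*s^2 + 680*s + 240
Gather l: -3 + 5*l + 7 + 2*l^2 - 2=2*l^2 + 5*l + 2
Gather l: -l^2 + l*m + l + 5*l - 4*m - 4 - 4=-l^2 + l*(m + 6) - 4*m - 8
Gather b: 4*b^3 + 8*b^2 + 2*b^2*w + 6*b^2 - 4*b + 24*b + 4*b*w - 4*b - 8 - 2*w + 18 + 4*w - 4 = 4*b^3 + b^2*(2*w + 14) + b*(4*w + 16) + 2*w + 6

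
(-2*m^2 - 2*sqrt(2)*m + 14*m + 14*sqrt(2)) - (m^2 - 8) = -3*m^2 - 2*sqrt(2)*m + 14*m + 8 + 14*sqrt(2)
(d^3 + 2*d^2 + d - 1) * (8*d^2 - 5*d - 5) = 8*d^5 + 11*d^4 - 7*d^3 - 23*d^2 + 5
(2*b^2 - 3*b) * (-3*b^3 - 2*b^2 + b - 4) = -6*b^5 + 5*b^4 + 8*b^3 - 11*b^2 + 12*b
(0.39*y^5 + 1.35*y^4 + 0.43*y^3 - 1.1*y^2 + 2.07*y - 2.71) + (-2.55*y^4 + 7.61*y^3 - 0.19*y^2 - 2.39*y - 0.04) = 0.39*y^5 - 1.2*y^4 + 8.04*y^3 - 1.29*y^2 - 0.32*y - 2.75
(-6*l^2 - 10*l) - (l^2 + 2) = -7*l^2 - 10*l - 2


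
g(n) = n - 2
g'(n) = 1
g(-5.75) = -7.75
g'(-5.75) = 1.00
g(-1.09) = -3.09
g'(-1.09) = 1.00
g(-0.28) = -2.28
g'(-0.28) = 1.00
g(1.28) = -0.72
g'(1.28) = 1.00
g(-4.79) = -6.79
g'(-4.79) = 1.00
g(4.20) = 2.20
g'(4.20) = 1.00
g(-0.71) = -2.71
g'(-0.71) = 1.00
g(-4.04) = -6.04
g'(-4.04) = 1.00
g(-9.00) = -11.00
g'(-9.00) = 1.00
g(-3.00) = -5.00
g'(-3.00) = 1.00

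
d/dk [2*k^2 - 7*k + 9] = 4*k - 7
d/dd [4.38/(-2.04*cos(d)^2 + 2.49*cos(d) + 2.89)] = (10.9062 - 17.8704*cos(d))*sin(d)/(-2.04*cos(d)^2 + 2.49*cos(d) + 2.89)^2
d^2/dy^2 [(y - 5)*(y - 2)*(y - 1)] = 6*y - 16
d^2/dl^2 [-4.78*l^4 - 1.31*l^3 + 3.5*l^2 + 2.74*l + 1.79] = -57.36*l^2 - 7.86*l + 7.0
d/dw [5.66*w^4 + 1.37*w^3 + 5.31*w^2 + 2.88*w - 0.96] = 22.64*w^3 + 4.11*w^2 + 10.62*w + 2.88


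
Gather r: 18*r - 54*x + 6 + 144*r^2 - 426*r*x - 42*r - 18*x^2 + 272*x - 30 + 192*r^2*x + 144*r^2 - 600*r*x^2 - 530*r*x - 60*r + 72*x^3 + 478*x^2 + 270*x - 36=r^2*(192*x + 288) + r*(-600*x^2 - 956*x - 84) + 72*x^3 + 460*x^2 + 488*x - 60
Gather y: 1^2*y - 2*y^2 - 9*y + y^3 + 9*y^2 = y^3 + 7*y^2 - 8*y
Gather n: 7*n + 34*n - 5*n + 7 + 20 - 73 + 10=36*n - 36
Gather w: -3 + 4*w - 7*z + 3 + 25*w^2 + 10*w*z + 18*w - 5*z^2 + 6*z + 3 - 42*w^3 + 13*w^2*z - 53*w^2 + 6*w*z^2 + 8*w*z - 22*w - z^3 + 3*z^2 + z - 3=-42*w^3 + w^2*(13*z - 28) + w*(6*z^2 + 18*z) - z^3 - 2*z^2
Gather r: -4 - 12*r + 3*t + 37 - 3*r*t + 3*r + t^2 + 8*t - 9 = r*(-3*t - 9) + t^2 + 11*t + 24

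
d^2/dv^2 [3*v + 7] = 0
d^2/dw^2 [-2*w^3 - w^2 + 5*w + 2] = -12*w - 2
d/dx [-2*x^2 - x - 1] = -4*x - 1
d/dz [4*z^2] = 8*z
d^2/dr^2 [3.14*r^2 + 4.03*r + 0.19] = 6.28000000000000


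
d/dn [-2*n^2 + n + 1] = 1 - 4*n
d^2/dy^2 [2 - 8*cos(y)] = 8*cos(y)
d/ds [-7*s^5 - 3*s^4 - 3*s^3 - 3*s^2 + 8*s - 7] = -35*s^4 - 12*s^3 - 9*s^2 - 6*s + 8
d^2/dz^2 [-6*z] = 0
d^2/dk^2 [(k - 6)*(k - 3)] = 2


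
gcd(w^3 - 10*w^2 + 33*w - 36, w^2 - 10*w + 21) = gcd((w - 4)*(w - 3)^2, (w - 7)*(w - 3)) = w - 3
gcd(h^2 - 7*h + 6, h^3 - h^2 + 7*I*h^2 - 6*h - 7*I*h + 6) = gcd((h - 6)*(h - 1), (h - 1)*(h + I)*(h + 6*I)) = h - 1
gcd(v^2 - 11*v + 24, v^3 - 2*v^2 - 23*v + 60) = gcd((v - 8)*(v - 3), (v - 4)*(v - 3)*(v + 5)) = v - 3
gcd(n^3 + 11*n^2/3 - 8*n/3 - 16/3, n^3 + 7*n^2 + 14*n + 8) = n^2 + 5*n + 4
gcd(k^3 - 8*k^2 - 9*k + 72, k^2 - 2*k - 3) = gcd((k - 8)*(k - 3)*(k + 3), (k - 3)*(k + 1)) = k - 3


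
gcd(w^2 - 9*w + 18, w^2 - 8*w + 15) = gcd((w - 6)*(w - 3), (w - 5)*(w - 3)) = w - 3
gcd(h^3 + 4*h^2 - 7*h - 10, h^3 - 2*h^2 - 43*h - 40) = h^2 + 6*h + 5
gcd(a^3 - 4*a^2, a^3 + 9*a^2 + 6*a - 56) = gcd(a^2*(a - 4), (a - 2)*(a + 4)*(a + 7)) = 1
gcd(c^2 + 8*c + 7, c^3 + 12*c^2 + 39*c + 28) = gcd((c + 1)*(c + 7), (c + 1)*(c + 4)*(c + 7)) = c^2 + 8*c + 7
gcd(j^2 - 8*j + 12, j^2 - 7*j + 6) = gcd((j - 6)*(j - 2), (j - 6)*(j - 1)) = j - 6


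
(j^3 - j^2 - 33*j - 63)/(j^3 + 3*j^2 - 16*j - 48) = (j^2 - 4*j - 21)/(j^2 - 16)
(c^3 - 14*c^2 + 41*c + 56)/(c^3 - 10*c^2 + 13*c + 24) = (c - 7)/(c - 3)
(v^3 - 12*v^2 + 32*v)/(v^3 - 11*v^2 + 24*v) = (v - 4)/(v - 3)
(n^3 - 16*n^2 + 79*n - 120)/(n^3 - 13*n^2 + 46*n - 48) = (n - 5)/(n - 2)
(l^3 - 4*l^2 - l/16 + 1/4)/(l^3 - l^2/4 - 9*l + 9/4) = (l^2 - 15*l/4 - 1)/(l^2 - 9)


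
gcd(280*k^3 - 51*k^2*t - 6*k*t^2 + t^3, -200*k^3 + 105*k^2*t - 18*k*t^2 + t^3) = 40*k^2 - 13*k*t + t^2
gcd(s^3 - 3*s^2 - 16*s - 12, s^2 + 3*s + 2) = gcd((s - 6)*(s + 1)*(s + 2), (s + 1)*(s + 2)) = s^2 + 3*s + 2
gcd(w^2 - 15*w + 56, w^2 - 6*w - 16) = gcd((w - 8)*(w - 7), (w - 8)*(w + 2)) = w - 8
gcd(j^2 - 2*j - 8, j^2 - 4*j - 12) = j + 2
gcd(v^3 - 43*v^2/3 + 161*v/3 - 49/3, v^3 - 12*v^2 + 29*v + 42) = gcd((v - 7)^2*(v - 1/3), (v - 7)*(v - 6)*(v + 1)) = v - 7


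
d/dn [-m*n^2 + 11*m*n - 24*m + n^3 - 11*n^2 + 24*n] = -2*m*n + 11*m + 3*n^2 - 22*n + 24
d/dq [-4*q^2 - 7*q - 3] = -8*q - 7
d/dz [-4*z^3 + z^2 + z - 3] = -12*z^2 + 2*z + 1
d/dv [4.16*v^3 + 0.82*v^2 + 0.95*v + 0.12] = 12.48*v^2 + 1.64*v + 0.95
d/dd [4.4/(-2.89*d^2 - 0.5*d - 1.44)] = (25.432*d + 2.2)/(2.89*d^2 + 0.5*d + 1.44)^2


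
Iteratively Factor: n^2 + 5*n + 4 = (n + 4)*(n + 1)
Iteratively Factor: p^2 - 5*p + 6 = (p - 2)*(p - 3)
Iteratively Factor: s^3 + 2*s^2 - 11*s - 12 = (s + 1)*(s^2 + s - 12) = (s - 3)*(s + 1)*(s + 4)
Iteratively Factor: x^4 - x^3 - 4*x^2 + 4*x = (x)*(x^3 - x^2 - 4*x + 4) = x*(x - 1)*(x^2 - 4) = x*(x - 2)*(x - 1)*(x + 2)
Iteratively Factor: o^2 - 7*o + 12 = (o - 3)*(o - 4)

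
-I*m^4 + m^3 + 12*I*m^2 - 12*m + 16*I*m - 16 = (m - 4)*(m + 2)^2*(-I*m + 1)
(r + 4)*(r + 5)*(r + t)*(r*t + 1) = r^4*t + r^3*t^2 + 9*r^3*t + r^3 + 9*r^2*t^2 + 21*r^2*t + 9*r^2 + 20*r*t^2 + 9*r*t + 20*r + 20*t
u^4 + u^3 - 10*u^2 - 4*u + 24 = (u - 2)^2*(u + 2)*(u + 3)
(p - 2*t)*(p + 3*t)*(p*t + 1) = p^3*t + p^2*t^2 + p^2 - 6*p*t^3 + p*t - 6*t^2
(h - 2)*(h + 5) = h^2 + 3*h - 10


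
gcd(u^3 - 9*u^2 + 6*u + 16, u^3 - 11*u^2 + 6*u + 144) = u - 8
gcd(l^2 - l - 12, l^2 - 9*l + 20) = l - 4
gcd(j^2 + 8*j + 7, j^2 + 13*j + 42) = j + 7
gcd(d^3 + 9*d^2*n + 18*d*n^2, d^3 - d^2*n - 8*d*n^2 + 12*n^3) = d + 3*n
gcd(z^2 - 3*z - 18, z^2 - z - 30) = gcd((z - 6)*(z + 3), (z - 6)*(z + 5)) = z - 6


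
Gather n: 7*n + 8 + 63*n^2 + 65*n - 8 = 63*n^2 + 72*n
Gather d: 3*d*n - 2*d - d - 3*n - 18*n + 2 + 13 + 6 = d*(3*n - 3) - 21*n + 21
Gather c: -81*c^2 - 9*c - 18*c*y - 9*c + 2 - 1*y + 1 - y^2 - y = -81*c^2 + c*(-18*y - 18) - y^2 - 2*y + 3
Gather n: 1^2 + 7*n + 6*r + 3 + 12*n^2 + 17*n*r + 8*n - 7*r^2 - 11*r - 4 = 12*n^2 + n*(17*r + 15) - 7*r^2 - 5*r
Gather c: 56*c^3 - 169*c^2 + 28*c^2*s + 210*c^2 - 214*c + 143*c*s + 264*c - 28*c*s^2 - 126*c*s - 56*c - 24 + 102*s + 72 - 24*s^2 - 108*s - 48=56*c^3 + c^2*(28*s + 41) + c*(-28*s^2 + 17*s - 6) - 24*s^2 - 6*s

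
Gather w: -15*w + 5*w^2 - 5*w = 5*w^2 - 20*w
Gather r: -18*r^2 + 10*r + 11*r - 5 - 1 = -18*r^2 + 21*r - 6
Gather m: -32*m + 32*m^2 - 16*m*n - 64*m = 32*m^2 + m*(-16*n - 96)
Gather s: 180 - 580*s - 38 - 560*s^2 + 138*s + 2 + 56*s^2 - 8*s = -504*s^2 - 450*s + 144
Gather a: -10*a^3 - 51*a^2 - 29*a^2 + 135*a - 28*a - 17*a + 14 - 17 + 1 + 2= -10*a^3 - 80*a^2 + 90*a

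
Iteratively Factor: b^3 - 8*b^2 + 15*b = (b)*(b^2 - 8*b + 15) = b*(b - 5)*(b - 3)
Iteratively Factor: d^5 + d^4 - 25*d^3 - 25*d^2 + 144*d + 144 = (d + 3)*(d^4 - 2*d^3 - 19*d^2 + 32*d + 48) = (d + 3)*(d + 4)*(d^3 - 6*d^2 + 5*d + 12) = (d - 3)*(d + 3)*(d + 4)*(d^2 - 3*d - 4) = (d - 3)*(d + 1)*(d + 3)*(d + 4)*(d - 4)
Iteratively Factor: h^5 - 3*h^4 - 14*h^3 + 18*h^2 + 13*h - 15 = (h - 5)*(h^4 + 2*h^3 - 4*h^2 - 2*h + 3) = (h - 5)*(h - 1)*(h^3 + 3*h^2 - h - 3) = (h - 5)*(h - 1)*(h + 3)*(h^2 - 1) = (h - 5)*(h - 1)*(h + 1)*(h + 3)*(h - 1)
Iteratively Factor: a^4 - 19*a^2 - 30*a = (a + 2)*(a^3 - 2*a^2 - 15*a) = (a + 2)*(a + 3)*(a^2 - 5*a) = a*(a + 2)*(a + 3)*(a - 5)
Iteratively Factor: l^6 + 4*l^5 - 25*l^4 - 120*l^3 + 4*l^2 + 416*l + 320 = (l + 1)*(l^5 + 3*l^4 - 28*l^3 - 92*l^2 + 96*l + 320) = (l - 2)*(l + 1)*(l^4 + 5*l^3 - 18*l^2 - 128*l - 160) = (l - 2)*(l + 1)*(l + 4)*(l^3 + l^2 - 22*l - 40) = (l - 2)*(l + 1)*(l + 4)^2*(l^2 - 3*l - 10) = (l - 2)*(l + 1)*(l + 2)*(l + 4)^2*(l - 5)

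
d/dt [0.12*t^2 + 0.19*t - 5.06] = 0.24*t + 0.19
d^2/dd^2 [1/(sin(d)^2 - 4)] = 2*(-2*sin(d)^4 - 5*sin(d)^2 + 4)/(sin(d)^2 - 4)^3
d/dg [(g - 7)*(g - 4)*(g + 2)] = 3*g^2 - 18*g + 6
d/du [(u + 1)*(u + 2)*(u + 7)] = 3*u^2 + 20*u + 23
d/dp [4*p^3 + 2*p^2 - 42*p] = 12*p^2 + 4*p - 42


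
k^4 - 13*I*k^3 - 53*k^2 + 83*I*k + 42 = (k - 7*I)*(k - 3*I)*(k - 2*I)*(k - I)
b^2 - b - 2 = (b - 2)*(b + 1)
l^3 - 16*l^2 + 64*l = l*(l - 8)^2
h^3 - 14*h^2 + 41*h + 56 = (h - 8)*(h - 7)*(h + 1)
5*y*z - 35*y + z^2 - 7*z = (5*y + z)*(z - 7)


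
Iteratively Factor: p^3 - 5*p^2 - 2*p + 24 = (p + 2)*(p^2 - 7*p + 12) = (p - 3)*(p + 2)*(p - 4)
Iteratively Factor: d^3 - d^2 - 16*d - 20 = (d + 2)*(d^2 - 3*d - 10) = (d + 2)^2*(d - 5)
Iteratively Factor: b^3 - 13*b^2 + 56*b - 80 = (b - 4)*(b^2 - 9*b + 20) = (b - 4)^2*(b - 5)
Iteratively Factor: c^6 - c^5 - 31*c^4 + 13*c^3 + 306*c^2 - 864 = (c + 3)*(c^5 - 4*c^4 - 19*c^3 + 70*c^2 + 96*c - 288) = (c - 2)*(c + 3)*(c^4 - 2*c^3 - 23*c^2 + 24*c + 144) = (c - 4)*(c - 2)*(c + 3)*(c^3 + 2*c^2 - 15*c - 36) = (c - 4)^2*(c - 2)*(c + 3)*(c^2 + 6*c + 9) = (c - 4)^2*(c - 2)*(c + 3)^2*(c + 3)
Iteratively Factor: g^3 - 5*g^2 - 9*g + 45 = (g - 3)*(g^2 - 2*g - 15) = (g - 3)*(g + 3)*(g - 5)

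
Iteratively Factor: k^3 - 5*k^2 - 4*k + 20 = (k + 2)*(k^2 - 7*k + 10) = (k - 5)*(k + 2)*(k - 2)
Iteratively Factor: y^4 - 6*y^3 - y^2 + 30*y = (y)*(y^3 - 6*y^2 - y + 30) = y*(y - 5)*(y^2 - y - 6) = y*(y - 5)*(y + 2)*(y - 3)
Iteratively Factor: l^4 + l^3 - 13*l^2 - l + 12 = (l - 3)*(l^3 + 4*l^2 - l - 4) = (l - 3)*(l + 4)*(l^2 - 1) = (l - 3)*(l - 1)*(l + 4)*(l + 1)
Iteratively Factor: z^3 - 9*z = (z + 3)*(z^2 - 3*z) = z*(z + 3)*(z - 3)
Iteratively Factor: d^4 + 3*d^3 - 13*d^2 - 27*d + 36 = (d - 3)*(d^3 + 6*d^2 + 5*d - 12) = (d - 3)*(d + 3)*(d^2 + 3*d - 4) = (d - 3)*(d + 3)*(d + 4)*(d - 1)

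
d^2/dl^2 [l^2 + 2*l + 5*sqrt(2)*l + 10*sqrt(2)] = 2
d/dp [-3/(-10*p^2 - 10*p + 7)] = 30*(-2*p - 1)/(10*p^2 + 10*p - 7)^2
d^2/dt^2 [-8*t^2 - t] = -16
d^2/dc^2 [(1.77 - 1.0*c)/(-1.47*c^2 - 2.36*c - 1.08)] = ((0.4838 - 8.82*c)*(1.47*c^2 + 2.36*c + 1.08) + (1.0*c - 1.77)*(2.94*c + 2.36)*(5.88*c + 4.72))/(1.47*c^2 + 2.36*c + 1.08)^3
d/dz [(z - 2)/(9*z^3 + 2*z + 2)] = (9*z^3 + 2*z - (z - 2)*(27*z^2 + 2) + 2)/(9*z^3 + 2*z + 2)^2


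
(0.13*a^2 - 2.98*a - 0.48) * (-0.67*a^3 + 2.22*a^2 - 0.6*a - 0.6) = -0.0871*a^5 + 2.2852*a^4 - 6.372*a^3 + 0.6444*a^2 + 2.076*a + 0.288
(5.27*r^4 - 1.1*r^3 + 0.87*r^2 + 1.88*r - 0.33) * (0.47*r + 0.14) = 2.4769*r^5 + 0.2208*r^4 + 0.2549*r^3 + 1.0054*r^2 + 0.1081*r - 0.0462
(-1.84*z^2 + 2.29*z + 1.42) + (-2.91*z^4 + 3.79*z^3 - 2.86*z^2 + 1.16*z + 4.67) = -2.91*z^4 + 3.79*z^3 - 4.7*z^2 + 3.45*z + 6.09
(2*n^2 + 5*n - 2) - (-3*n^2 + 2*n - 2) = 5*n^2 + 3*n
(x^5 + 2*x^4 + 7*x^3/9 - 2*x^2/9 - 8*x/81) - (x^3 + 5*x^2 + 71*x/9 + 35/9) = x^5 + 2*x^4 - 2*x^3/9 - 47*x^2/9 - 647*x/81 - 35/9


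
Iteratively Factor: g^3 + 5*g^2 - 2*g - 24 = (g + 3)*(g^2 + 2*g - 8) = (g + 3)*(g + 4)*(g - 2)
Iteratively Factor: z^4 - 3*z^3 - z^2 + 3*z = (z + 1)*(z^3 - 4*z^2 + 3*z) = z*(z + 1)*(z^2 - 4*z + 3) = z*(z - 3)*(z + 1)*(z - 1)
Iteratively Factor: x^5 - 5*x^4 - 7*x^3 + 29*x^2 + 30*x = (x + 1)*(x^4 - 6*x^3 - x^2 + 30*x) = (x - 3)*(x + 1)*(x^3 - 3*x^2 - 10*x) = (x - 5)*(x - 3)*(x + 1)*(x^2 + 2*x) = x*(x - 5)*(x - 3)*(x + 1)*(x + 2)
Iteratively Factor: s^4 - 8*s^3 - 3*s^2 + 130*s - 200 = (s - 5)*(s^3 - 3*s^2 - 18*s + 40) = (s - 5)*(s - 2)*(s^2 - s - 20) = (s - 5)*(s - 2)*(s + 4)*(s - 5)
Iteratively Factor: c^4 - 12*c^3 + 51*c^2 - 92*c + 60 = (c - 2)*(c^3 - 10*c^2 + 31*c - 30) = (c - 3)*(c - 2)*(c^2 - 7*c + 10) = (c - 5)*(c - 3)*(c - 2)*(c - 2)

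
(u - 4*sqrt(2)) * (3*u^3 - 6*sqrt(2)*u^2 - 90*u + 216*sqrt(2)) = 3*u^4 - 18*sqrt(2)*u^3 - 42*u^2 + 576*sqrt(2)*u - 1728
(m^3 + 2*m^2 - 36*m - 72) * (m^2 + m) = m^5 + 3*m^4 - 34*m^3 - 108*m^2 - 72*m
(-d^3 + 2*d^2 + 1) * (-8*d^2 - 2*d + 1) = 8*d^5 - 14*d^4 - 5*d^3 - 6*d^2 - 2*d + 1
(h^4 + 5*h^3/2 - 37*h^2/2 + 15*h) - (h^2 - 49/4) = h^4 + 5*h^3/2 - 39*h^2/2 + 15*h + 49/4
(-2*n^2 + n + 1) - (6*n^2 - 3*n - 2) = -8*n^2 + 4*n + 3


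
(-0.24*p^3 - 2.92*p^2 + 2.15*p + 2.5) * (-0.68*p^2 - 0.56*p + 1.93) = 0.1632*p^5 + 2.12*p^4 - 0.29*p^3 - 8.5396*p^2 + 2.7495*p + 4.825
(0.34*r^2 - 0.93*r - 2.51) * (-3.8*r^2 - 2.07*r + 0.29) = -1.292*r^4 + 2.8302*r^3 + 11.5617*r^2 + 4.926*r - 0.7279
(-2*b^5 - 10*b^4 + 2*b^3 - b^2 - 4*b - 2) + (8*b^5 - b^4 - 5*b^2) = 6*b^5 - 11*b^4 + 2*b^3 - 6*b^2 - 4*b - 2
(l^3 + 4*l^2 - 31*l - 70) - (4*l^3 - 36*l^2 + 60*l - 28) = -3*l^3 + 40*l^2 - 91*l - 42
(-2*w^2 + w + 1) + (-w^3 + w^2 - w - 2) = -w^3 - w^2 - 1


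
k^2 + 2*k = k*(k + 2)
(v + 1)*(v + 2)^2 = v^3 + 5*v^2 + 8*v + 4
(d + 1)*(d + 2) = d^2 + 3*d + 2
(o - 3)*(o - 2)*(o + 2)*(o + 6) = o^4 + 3*o^3 - 22*o^2 - 12*o + 72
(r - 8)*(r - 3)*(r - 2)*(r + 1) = r^4 - 12*r^3 + 33*r^2 - 2*r - 48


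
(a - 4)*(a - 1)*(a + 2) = a^3 - 3*a^2 - 6*a + 8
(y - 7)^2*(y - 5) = y^3 - 19*y^2 + 119*y - 245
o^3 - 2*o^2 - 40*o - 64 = (o - 8)*(o + 2)*(o + 4)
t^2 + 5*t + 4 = (t + 1)*(t + 4)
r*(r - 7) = r^2 - 7*r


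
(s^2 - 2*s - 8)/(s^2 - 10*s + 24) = (s + 2)/(s - 6)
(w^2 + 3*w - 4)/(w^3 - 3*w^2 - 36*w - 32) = (w - 1)/(w^2 - 7*w - 8)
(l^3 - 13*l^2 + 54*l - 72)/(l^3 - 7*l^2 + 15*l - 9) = (l^2 - 10*l + 24)/(l^2 - 4*l + 3)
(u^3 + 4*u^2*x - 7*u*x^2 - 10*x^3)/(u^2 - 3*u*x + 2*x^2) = (-u^2 - 6*u*x - 5*x^2)/(-u + x)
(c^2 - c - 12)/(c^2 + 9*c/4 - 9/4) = 4*(c - 4)/(4*c - 3)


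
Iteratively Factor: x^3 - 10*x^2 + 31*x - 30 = (x - 5)*(x^2 - 5*x + 6) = (x - 5)*(x - 2)*(x - 3)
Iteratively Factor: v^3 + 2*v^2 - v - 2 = (v + 1)*(v^2 + v - 2) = (v - 1)*(v + 1)*(v + 2)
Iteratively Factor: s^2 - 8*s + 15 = (s - 5)*(s - 3)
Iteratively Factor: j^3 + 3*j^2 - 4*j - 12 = (j - 2)*(j^2 + 5*j + 6) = (j - 2)*(j + 2)*(j + 3)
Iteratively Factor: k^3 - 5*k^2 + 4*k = (k - 4)*(k^2 - k) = (k - 4)*(k - 1)*(k)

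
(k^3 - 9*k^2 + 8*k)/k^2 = k - 9 + 8/k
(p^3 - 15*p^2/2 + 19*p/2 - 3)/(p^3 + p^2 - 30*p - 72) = (2*p^2 - 3*p + 1)/(2*(p^2 + 7*p + 12))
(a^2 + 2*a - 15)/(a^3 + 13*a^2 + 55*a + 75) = (a - 3)/(a^2 + 8*a + 15)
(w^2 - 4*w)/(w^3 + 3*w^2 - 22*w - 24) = w/(w^2 + 7*w + 6)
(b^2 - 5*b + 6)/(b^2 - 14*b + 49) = (b^2 - 5*b + 6)/(b^2 - 14*b + 49)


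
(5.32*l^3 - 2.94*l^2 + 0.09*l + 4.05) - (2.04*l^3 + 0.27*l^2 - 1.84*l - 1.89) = 3.28*l^3 - 3.21*l^2 + 1.93*l + 5.94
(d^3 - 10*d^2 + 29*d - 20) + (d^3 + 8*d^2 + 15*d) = 2*d^3 - 2*d^2 + 44*d - 20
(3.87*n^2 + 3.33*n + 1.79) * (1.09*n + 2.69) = 4.2183*n^3 + 14.04*n^2 + 10.9088*n + 4.8151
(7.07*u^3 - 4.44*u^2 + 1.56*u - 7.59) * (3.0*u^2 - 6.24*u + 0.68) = 21.21*u^5 - 57.4368*u^4 + 37.1932*u^3 - 35.5236*u^2 + 48.4224*u - 5.1612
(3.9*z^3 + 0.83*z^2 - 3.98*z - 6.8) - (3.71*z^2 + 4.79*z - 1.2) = 3.9*z^3 - 2.88*z^2 - 8.77*z - 5.6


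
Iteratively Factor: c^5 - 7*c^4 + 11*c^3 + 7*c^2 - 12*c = (c)*(c^4 - 7*c^3 + 11*c^2 + 7*c - 12) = c*(c - 3)*(c^3 - 4*c^2 - c + 4) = c*(c - 3)*(c - 1)*(c^2 - 3*c - 4) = c*(c - 3)*(c - 1)*(c + 1)*(c - 4)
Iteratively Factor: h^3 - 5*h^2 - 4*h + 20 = (h - 2)*(h^2 - 3*h - 10) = (h - 5)*(h - 2)*(h + 2)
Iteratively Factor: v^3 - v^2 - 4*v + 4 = (v + 2)*(v^2 - 3*v + 2) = (v - 1)*(v + 2)*(v - 2)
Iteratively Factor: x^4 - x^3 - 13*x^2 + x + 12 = (x - 1)*(x^3 - 13*x - 12) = (x - 1)*(x + 3)*(x^2 - 3*x - 4) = (x - 1)*(x + 1)*(x + 3)*(x - 4)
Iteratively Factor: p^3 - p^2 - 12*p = (p)*(p^2 - p - 12) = p*(p - 4)*(p + 3)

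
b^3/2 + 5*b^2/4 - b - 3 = (b/2 + 1)*(b - 3/2)*(b + 2)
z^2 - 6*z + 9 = (z - 3)^2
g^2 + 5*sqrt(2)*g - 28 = (g - 2*sqrt(2))*(g + 7*sqrt(2))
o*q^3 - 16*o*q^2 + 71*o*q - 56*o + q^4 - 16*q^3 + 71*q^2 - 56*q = (o + q)*(q - 8)*(q - 7)*(q - 1)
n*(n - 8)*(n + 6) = n^3 - 2*n^2 - 48*n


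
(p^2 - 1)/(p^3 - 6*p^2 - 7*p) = (p - 1)/(p*(p - 7))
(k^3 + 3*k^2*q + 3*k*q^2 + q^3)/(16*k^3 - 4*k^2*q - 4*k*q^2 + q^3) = (k^3 + 3*k^2*q + 3*k*q^2 + q^3)/(16*k^3 - 4*k^2*q - 4*k*q^2 + q^3)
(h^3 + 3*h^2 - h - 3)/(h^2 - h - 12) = (h^2 - 1)/(h - 4)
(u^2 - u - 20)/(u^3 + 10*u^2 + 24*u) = (u - 5)/(u*(u + 6))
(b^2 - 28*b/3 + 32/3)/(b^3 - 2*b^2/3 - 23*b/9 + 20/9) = 3*(b - 8)/(3*b^2 + 2*b - 5)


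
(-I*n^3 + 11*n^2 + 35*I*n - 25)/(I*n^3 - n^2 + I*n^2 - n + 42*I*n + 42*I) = (-n^3 - 11*I*n^2 + 35*n + 25*I)/(n^3 + n^2*(1 + I) + n*(42 + I) + 42)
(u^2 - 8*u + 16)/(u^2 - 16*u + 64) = (u^2 - 8*u + 16)/(u^2 - 16*u + 64)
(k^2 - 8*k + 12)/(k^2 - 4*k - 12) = (k - 2)/(k + 2)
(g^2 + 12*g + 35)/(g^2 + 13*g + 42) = (g + 5)/(g + 6)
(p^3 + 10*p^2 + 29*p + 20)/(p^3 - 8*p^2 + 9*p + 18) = (p^2 + 9*p + 20)/(p^2 - 9*p + 18)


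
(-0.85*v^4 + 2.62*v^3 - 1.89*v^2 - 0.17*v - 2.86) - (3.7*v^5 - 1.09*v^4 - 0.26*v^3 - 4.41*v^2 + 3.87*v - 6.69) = -3.7*v^5 + 0.24*v^4 + 2.88*v^3 + 2.52*v^2 - 4.04*v + 3.83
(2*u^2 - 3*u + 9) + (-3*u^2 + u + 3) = -u^2 - 2*u + 12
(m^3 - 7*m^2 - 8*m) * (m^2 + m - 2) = m^5 - 6*m^4 - 17*m^3 + 6*m^2 + 16*m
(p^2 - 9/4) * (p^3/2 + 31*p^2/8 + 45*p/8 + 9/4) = p^5/2 + 31*p^4/8 + 9*p^3/2 - 207*p^2/32 - 405*p/32 - 81/16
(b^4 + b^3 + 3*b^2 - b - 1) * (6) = 6*b^4 + 6*b^3 + 18*b^2 - 6*b - 6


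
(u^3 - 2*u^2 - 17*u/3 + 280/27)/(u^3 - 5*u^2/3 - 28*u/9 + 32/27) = (9*u^2 + 6*u - 35)/(9*u^2 + 9*u - 4)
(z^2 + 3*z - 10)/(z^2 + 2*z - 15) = (z - 2)/(z - 3)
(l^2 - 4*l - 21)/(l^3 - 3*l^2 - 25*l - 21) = 1/(l + 1)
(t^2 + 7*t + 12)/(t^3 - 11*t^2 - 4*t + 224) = (t + 3)/(t^2 - 15*t + 56)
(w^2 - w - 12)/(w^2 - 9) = (w - 4)/(w - 3)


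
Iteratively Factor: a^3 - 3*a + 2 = (a + 2)*(a^2 - 2*a + 1) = (a - 1)*(a + 2)*(a - 1)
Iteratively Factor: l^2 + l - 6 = (l + 3)*(l - 2)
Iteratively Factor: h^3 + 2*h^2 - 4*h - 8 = (h + 2)*(h^2 - 4) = (h + 2)^2*(h - 2)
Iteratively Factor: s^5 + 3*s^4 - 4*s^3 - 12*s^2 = (s + 3)*(s^4 - 4*s^2) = s*(s + 3)*(s^3 - 4*s) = s*(s - 2)*(s + 3)*(s^2 + 2*s) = s^2*(s - 2)*(s + 3)*(s + 2)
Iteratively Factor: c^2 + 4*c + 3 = (c + 3)*(c + 1)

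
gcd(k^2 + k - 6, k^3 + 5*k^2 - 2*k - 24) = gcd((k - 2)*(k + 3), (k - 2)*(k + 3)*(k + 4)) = k^2 + k - 6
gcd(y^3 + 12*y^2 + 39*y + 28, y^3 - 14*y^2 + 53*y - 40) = 1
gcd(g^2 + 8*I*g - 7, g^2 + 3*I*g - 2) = g + I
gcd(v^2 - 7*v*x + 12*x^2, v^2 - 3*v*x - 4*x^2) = -v + 4*x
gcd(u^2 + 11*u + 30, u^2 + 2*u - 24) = u + 6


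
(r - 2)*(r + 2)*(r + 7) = r^3 + 7*r^2 - 4*r - 28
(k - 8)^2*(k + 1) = k^3 - 15*k^2 + 48*k + 64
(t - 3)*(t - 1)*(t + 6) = t^3 + 2*t^2 - 21*t + 18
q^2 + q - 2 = (q - 1)*(q + 2)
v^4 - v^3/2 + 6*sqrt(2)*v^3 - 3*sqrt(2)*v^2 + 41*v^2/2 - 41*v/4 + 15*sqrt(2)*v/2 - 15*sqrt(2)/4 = (v - 1/2)*(v + sqrt(2)/2)*(v + 5*sqrt(2)/2)*(v + 3*sqrt(2))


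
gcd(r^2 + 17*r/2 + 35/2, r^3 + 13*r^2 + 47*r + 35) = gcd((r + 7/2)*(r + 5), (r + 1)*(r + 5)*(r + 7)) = r + 5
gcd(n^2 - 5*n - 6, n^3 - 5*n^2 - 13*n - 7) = n + 1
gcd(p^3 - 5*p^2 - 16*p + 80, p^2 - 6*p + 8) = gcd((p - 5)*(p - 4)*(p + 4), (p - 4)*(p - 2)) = p - 4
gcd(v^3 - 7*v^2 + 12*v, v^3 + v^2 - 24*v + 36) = v - 3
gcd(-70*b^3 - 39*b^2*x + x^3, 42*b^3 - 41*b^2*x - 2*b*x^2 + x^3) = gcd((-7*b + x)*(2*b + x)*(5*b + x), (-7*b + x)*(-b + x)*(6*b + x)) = -7*b + x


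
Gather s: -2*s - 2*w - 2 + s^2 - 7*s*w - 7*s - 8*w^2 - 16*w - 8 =s^2 + s*(-7*w - 9) - 8*w^2 - 18*w - 10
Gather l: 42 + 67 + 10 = 119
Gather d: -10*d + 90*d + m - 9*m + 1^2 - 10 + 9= 80*d - 8*m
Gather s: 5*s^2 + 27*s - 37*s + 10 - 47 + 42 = 5*s^2 - 10*s + 5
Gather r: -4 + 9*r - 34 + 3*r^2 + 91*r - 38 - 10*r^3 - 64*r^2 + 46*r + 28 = -10*r^3 - 61*r^2 + 146*r - 48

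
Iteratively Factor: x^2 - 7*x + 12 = (x - 4)*(x - 3)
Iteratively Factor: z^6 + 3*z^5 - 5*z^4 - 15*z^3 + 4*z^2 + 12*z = (z - 2)*(z^5 + 5*z^4 + 5*z^3 - 5*z^2 - 6*z) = (z - 2)*(z + 3)*(z^4 + 2*z^3 - z^2 - 2*z) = (z - 2)*(z + 1)*(z + 3)*(z^3 + z^2 - 2*z) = (z - 2)*(z + 1)*(z + 2)*(z + 3)*(z^2 - z) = (z - 2)*(z - 1)*(z + 1)*(z + 2)*(z + 3)*(z)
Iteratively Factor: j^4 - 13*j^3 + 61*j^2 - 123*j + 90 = (j - 2)*(j^3 - 11*j^2 + 39*j - 45) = (j - 3)*(j - 2)*(j^2 - 8*j + 15) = (j - 3)^2*(j - 2)*(j - 5)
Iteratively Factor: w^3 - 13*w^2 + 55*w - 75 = (w - 5)*(w^2 - 8*w + 15) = (w - 5)*(w - 3)*(w - 5)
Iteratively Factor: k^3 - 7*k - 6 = (k + 2)*(k^2 - 2*k - 3) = (k + 1)*(k + 2)*(k - 3)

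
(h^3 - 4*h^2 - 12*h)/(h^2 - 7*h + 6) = h*(h + 2)/(h - 1)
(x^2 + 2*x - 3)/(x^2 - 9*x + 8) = (x + 3)/(x - 8)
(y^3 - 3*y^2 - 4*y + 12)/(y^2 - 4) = y - 3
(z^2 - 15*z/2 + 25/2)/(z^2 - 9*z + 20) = (z - 5/2)/(z - 4)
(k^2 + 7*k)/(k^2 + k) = (k + 7)/(k + 1)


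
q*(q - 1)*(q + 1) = q^3 - q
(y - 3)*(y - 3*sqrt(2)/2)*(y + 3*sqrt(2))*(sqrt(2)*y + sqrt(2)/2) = sqrt(2)*y^4 - 5*sqrt(2)*y^3/2 + 3*y^3 - 21*sqrt(2)*y^2/2 - 15*y^2/2 - 9*y/2 + 45*sqrt(2)*y/2 + 27*sqrt(2)/2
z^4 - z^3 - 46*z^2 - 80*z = z*(z - 8)*(z + 2)*(z + 5)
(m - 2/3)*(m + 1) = m^2 + m/3 - 2/3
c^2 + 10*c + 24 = (c + 4)*(c + 6)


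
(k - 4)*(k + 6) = k^2 + 2*k - 24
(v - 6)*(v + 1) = v^2 - 5*v - 6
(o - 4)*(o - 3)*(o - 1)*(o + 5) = o^4 - 3*o^3 - 21*o^2 + 83*o - 60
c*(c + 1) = c^2 + c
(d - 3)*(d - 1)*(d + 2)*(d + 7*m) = d^4 + 7*d^3*m - 2*d^3 - 14*d^2*m - 5*d^2 - 35*d*m + 6*d + 42*m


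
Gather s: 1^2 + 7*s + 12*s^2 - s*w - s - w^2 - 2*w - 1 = 12*s^2 + s*(6 - w) - w^2 - 2*w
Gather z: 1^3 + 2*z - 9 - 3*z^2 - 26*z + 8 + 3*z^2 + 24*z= 0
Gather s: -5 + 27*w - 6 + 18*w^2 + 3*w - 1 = 18*w^2 + 30*w - 12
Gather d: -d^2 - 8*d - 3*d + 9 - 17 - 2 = -d^2 - 11*d - 10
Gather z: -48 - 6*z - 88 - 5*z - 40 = -11*z - 176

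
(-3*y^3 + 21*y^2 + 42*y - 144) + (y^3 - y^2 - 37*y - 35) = -2*y^3 + 20*y^2 + 5*y - 179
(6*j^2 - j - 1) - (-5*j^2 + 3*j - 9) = 11*j^2 - 4*j + 8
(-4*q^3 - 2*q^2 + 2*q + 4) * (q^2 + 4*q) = -4*q^5 - 18*q^4 - 6*q^3 + 12*q^2 + 16*q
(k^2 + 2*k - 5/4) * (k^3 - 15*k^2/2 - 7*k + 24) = k^5 - 11*k^4/2 - 93*k^3/4 + 155*k^2/8 + 227*k/4 - 30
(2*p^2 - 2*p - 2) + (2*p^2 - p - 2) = 4*p^2 - 3*p - 4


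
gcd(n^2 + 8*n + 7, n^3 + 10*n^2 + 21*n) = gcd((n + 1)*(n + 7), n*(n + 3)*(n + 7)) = n + 7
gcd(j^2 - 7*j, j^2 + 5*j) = j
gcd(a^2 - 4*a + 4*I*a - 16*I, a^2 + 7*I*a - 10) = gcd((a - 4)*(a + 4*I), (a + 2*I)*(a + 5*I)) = 1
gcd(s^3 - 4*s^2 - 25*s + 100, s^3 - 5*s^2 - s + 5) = s - 5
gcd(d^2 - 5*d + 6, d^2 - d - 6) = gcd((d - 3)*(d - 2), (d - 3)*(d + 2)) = d - 3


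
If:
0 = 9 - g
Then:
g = 9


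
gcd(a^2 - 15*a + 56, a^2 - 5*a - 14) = a - 7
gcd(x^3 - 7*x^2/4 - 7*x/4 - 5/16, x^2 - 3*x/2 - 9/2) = 1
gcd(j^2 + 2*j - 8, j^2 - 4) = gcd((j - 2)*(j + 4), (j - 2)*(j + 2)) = j - 2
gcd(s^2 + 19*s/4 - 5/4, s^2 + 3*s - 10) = s + 5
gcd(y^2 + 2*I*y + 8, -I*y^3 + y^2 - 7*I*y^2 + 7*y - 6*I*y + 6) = 1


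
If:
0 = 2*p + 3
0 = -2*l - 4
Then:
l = -2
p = -3/2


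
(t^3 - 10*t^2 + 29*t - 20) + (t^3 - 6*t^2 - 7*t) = 2*t^3 - 16*t^2 + 22*t - 20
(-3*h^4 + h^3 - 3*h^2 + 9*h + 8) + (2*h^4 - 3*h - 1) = -h^4 + h^3 - 3*h^2 + 6*h + 7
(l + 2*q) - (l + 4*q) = -2*q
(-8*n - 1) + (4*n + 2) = 1 - 4*n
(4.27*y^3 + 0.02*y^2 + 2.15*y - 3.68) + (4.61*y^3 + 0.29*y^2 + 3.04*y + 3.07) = 8.88*y^3 + 0.31*y^2 + 5.19*y - 0.61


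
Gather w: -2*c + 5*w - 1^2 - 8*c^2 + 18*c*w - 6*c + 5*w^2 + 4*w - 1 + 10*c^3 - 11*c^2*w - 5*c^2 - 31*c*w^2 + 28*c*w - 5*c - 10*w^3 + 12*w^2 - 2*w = 10*c^3 - 13*c^2 - 13*c - 10*w^3 + w^2*(17 - 31*c) + w*(-11*c^2 + 46*c + 7) - 2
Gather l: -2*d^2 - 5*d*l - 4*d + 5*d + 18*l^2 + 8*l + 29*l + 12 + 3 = -2*d^2 + d + 18*l^2 + l*(37 - 5*d) + 15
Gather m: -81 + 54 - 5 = -32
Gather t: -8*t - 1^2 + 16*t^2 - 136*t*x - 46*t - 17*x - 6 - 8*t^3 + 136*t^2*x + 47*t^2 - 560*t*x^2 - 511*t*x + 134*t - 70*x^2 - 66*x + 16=-8*t^3 + t^2*(136*x + 63) + t*(-560*x^2 - 647*x + 80) - 70*x^2 - 83*x + 9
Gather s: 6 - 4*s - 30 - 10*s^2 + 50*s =-10*s^2 + 46*s - 24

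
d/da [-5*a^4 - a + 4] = -20*a^3 - 1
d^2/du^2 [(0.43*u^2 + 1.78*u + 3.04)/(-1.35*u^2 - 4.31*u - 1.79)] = (-8.88178419700125e-16*u^4 - 1.48419000000001*u^3 - 27.00783*u^2 - 80.32122*u - 73.54085)/(2.460375*u^6 + 23.564925*u^5 + 85.02003*u^4 + 142.553681*u^3 + 112.730262*u^2 + 41.429013*u + 5.735339)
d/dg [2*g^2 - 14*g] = 4*g - 14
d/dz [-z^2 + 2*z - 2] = 2 - 2*z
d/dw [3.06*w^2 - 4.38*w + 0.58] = 6.12*w - 4.38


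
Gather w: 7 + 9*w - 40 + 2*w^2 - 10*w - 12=2*w^2 - w - 45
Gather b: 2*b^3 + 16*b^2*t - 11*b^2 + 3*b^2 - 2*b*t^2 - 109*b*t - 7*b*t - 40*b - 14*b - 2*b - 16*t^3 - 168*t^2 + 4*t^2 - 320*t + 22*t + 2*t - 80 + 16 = 2*b^3 + b^2*(16*t - 8) + b*(-2*t^2 - 116*t - 56) - 16*t^3 - 164*t^2 - 296*t - 64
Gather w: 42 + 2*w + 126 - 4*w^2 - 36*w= -4*w^2 - 34*w + 168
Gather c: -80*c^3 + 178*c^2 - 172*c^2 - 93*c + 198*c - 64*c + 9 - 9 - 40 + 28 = -80*c^3 + 6*c^2 + 41*c - 12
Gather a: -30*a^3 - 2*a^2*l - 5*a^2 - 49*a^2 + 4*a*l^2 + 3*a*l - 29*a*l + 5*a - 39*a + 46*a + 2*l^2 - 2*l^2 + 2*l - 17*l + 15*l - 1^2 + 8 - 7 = -30*a^3 + a^2*(-2*l - 54) + a*(4*l^2 - 26*l + 12)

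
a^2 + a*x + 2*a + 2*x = (a + 2)*(a + x)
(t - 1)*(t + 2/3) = t^2 - t/3 - 2/3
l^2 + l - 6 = (l - 2)*(l + 3)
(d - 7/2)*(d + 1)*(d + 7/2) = d^3 + d^2 - 49*d/4 - 49/4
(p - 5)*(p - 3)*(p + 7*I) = p^3 - 8*p^2 + 7*I*p^2 + 15*p - 56*I*p + 105*I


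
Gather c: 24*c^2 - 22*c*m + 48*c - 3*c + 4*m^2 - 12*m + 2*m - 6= 24*c^2 + c*(45 - 22*m) + 4*m^2 - 10*m - 6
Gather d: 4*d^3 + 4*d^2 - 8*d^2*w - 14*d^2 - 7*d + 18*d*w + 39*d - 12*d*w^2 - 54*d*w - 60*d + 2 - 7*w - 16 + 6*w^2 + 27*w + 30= 4*d^3 + d^2*(-8*w - 10) + d*(-12*w^2 - 36*w - 28) + 6*w^2 + 20*w + 16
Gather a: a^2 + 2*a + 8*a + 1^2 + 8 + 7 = a^2 + 10*a + 16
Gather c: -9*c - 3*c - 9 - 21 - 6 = -12*c - 36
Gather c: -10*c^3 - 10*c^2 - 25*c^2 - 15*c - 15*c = -10*c^3 - 35*c^2 - 30*c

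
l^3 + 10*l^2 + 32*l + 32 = (l + 2)*(l + 4)^2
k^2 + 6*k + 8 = (k + 2)*(k + 4)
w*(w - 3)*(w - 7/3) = w^3 - 16*w^2/3 + 7*w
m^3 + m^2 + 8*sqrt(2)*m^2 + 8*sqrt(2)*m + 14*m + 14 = (m + 1)*(m + sqrt(2))*(m + 7*sqrt(2))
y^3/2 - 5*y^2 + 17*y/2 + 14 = (y/2 + 1/2)*(y - 7)*(y - 4)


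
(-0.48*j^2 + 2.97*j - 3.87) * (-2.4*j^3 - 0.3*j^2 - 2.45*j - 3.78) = 1.152*j^5 - 6.984*j^4 + 9.573*j^3 - 4.3011*j^2 - 1.7451*j + 14.6286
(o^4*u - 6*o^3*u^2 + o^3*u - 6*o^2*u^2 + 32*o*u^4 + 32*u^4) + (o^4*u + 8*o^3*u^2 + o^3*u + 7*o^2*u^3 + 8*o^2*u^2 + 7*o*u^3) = 2*o^4*u + 2*o^3*u^2 + 2*o^3*u + 7*o^2*u^3 + 2*o^2*u^2 + 32*o*u^4 + 7*o*u^3 + 32*u^4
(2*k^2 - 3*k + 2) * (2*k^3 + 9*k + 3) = 4*k^5 - 6*k^4 + 22*k^3 - 21*k^2 + 9*k + 6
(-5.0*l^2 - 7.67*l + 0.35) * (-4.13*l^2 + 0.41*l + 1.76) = 20.65*l^4 + 29.6271*l^3 - 13.3902*l^2 - 13.3557*l + 0.616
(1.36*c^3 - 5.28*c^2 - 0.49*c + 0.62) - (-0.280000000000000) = 1.36*c^3 - 5.28*c^2 - 0.49*c + 0.9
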